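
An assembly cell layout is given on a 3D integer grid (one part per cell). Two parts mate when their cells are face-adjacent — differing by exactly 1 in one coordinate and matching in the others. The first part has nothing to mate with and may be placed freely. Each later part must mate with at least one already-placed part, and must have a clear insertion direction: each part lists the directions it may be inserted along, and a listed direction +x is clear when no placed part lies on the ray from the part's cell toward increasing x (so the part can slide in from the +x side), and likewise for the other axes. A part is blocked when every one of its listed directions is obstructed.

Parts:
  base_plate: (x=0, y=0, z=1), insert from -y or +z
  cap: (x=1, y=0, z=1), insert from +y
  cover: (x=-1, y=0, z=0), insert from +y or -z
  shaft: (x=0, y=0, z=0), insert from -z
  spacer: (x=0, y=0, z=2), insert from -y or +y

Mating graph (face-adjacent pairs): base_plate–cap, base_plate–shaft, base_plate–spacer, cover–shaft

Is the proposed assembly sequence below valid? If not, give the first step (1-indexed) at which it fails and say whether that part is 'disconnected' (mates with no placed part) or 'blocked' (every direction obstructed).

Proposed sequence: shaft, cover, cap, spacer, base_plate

1. shaft@(0, 0, 0) [-z clear] — {shaft}
2. cover@(-1, 0, 0) [+y clear] — {cover, shaft}
3. cap@(1, 0, 1) — no placed neighbour ⇒ disconnected

Invalid at step 3 (disconnected)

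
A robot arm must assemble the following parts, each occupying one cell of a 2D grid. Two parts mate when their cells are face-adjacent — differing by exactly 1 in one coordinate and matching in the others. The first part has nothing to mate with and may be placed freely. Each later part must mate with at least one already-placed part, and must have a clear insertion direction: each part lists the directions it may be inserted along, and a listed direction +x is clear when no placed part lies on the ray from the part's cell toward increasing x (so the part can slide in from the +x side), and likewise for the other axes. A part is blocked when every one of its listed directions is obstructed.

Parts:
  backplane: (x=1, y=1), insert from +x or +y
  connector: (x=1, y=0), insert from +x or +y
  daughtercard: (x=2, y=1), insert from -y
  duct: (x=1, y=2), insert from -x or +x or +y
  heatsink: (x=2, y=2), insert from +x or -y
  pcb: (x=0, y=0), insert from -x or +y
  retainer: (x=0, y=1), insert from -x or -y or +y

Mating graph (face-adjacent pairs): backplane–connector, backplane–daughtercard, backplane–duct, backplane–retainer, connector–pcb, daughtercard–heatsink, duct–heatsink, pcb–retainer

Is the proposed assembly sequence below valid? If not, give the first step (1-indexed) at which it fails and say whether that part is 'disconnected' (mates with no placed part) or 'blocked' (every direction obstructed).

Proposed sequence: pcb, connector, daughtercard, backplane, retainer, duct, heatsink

Invalid at step 3 (disconnected)

1. pcb@(0, 0) [-x clear] — {pcb}
2. connector@(1, 0) [+x clear] — {connector, pcb}
3. daughtercard@(2, 1) — no placed neighbour ⇒ disconnected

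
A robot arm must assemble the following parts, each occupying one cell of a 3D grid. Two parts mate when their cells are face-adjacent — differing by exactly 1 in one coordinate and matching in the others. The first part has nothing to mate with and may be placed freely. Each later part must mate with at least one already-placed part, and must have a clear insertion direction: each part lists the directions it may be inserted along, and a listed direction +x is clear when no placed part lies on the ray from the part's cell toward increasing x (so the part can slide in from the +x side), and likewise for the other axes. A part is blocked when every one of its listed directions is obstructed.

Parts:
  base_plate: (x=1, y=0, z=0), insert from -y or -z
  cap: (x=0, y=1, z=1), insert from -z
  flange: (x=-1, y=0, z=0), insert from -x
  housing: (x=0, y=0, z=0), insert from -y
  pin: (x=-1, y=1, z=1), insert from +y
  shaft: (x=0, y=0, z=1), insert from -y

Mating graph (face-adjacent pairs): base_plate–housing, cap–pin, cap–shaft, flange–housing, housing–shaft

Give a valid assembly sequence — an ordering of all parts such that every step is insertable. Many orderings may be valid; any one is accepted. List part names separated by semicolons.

cap; shaft; housing; base_plate; flange; pin

1. cap@(0, 1, 1) [-z clear] — {cap}
2. shaft@(0, 0, 1) [-y clear] — {cap, shaft}
3. housing@(0, 0, 0) [-y clear] — {cap, housing, shaft}
4. base_plate@(1, 0, 0) [-y clear] — {base_plate, cap, housing, shaft}
5. flange@(-1, 0, 0) [-x clear] — {base_plate, cap, flange, housing, shaft}
6. pin@(-1, 1, 1) [+y clear] — {base_plate, cap, flange, housing, pin, shaft}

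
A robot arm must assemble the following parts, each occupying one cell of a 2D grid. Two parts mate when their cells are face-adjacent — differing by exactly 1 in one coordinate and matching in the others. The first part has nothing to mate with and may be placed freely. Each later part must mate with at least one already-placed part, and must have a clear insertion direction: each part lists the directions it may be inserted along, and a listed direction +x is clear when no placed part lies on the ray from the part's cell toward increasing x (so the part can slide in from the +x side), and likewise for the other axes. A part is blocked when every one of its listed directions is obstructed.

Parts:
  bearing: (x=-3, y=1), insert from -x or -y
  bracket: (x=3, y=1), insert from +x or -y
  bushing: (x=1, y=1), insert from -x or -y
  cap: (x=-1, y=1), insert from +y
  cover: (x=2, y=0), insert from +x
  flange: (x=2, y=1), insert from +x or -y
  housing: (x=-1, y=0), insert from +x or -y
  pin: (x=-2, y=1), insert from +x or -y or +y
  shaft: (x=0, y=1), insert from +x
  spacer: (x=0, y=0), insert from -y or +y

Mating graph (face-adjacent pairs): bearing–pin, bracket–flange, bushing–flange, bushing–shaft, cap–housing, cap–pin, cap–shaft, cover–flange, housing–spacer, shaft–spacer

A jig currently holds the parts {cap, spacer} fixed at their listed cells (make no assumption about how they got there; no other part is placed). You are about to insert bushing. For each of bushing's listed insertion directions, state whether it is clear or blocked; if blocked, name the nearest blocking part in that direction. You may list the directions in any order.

-x: nearest on ray is cap@(-1, 1) ⇒ blocked
-y: ray from bushing(1, 1) has no placed part ⇒ clear

-x: blocked by cap; -y: clear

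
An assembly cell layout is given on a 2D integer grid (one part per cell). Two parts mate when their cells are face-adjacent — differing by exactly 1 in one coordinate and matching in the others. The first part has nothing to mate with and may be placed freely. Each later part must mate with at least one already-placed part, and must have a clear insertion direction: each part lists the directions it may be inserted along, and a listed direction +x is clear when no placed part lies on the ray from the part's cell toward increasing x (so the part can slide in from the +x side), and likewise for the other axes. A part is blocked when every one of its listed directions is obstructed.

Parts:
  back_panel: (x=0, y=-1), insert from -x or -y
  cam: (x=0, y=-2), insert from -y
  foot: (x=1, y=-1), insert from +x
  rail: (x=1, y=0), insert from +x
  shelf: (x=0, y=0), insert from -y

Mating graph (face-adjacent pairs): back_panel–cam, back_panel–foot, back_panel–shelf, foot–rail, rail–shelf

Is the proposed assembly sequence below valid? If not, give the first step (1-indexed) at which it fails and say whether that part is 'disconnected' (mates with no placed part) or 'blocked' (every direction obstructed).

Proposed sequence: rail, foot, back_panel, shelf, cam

Invalid at step 4 (blocked)

1. rail@(1, 0) [+x clear] — {rail}
2. foot@(1, -1) [+x clear] — {foot, rail}
3. back_panel@(0, -1) [-x clear] — {back_panel, foot, rail}
4. shelf@(0, 0) — -y all obstructed ⇒ blocked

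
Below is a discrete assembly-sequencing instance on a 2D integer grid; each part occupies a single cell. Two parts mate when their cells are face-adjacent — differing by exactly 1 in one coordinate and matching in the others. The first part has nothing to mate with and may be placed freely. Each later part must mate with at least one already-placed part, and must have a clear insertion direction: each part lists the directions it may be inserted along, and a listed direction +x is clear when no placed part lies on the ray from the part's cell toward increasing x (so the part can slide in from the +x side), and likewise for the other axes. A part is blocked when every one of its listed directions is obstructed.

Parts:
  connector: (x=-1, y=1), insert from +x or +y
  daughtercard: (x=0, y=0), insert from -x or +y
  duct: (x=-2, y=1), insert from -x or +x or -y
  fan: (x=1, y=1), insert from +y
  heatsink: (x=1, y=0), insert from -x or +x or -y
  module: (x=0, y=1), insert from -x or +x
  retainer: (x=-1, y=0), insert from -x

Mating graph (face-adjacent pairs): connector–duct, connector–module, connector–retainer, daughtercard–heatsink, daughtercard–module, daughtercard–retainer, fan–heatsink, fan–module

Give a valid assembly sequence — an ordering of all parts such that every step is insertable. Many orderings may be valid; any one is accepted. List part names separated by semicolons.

1. connector@(-1, 1) [+x clear] — {connector}
2. module@(0, 1) [+x clear] — {connector, module}
3. daughtercard@(0, 0) [-x clear] — {connector, daughtercard, module}
4. retainer@(-1, 0) [-x clear] — {connector, daughtercard, module, retainer}
5. duct@(-2, 1) [-x clear] — {connector, daughtercard, duct, module, retainer}
6. heatsink@(1, 0) [+x clear] — {connector, daughtercard, duct, heatsink, module, retainer}
7. fan@(1, 1) [+y clear] — {connector, daughtercard, duct, fan, heatsink, module, retainer}

connector; module; daughtercard; retainer; duct; heatsink; fan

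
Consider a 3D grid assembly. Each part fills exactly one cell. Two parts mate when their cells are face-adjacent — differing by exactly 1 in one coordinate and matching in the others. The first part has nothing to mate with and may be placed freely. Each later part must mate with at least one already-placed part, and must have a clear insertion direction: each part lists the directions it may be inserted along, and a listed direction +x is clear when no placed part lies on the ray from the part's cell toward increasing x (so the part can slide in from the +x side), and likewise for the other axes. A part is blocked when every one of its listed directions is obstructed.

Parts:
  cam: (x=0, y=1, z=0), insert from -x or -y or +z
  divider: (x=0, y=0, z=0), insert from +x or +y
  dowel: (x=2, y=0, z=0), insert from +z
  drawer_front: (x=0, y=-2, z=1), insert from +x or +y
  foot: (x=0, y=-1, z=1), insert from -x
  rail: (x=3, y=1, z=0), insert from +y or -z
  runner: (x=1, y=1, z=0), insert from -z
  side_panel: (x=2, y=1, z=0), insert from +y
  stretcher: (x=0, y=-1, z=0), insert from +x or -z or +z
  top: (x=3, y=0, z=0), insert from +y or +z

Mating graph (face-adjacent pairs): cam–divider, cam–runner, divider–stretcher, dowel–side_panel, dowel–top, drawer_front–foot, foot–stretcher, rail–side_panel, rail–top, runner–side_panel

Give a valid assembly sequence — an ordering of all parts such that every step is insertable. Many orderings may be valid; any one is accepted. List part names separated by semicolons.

1. drawer_front@(0, -2, 1) [+x clear] — {drawer_front}
2. foot@(0, -1, 1) [-x clear] — {drawer_front, foot}
3. stretcher@(0, -1, 0) [+x clear] — {drawer_front, foot, stretcher}
4. divider@(0, 0, 0) [+x clear] — {divider, drawer_front, foot, stretcher}
5. cam@(0, 1, 0) [-x clear] — {cam, divider, drawer_front, foot, stretcher}
6. runner@(1, 1, 0) [-z clear] — {cam, divider, drawer_front, foot, runner, stretcher}
7. side_panel@(2, 1, 0) [+y clear] — {cam, divider, drawer_front, foot, runner, side_panel, stretcher}
8. dowel@(2, 0, 0) [+z clear] — {cam, divider, dowel, drawer_front, foot, runner, side_panel, stretcher}
9. rail@(3, 1, 0) [+y clear] — {cam, divider, dowel, drawer_front, foot, rail, runner, side_panel, stretcher}
10. top@(3, 0, 0) [+z clear] — {cam, divider, dowel, drawer_front, foot, rail, runner, side_panel, stretcher, top}

drawer_front; foot; stretcher; divider; cam; runner; side_panel; dowel; rail; top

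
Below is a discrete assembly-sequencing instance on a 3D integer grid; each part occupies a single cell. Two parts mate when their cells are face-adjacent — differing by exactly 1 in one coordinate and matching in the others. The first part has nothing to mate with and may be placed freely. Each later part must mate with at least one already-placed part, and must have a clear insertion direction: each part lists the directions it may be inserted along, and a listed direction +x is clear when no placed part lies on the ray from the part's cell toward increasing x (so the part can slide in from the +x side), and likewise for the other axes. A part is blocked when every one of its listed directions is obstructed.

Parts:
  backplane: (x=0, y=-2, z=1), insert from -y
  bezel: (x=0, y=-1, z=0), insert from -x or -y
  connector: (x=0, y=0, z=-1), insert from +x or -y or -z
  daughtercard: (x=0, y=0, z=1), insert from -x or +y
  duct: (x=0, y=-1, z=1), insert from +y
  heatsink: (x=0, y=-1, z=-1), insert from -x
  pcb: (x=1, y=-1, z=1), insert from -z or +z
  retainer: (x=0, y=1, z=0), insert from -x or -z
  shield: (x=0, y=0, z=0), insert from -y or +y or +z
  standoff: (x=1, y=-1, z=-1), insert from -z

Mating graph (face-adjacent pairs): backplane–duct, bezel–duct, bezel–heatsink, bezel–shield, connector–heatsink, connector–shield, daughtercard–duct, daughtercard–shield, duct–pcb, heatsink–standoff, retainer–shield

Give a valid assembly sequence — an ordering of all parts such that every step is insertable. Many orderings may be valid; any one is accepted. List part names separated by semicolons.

1. duct@(0, -1, 1) [+y clear] — {duct}
2. backplane@(0, -2, 1) [-y clear] — {backplane, duct}
3. pcb@(1, -1, 1) [-z clear] — {backplane, duct, pcb}
4. bezel@(0, -1, 0) [-x clear] — {backplane, bezel, duct, pcb}
5. heatsink@(0, -1, -1) [-x clear] — {backplane, bezel, duct, heatsink, pcb}
6. shield@(0, 0, 0) [+y clear] — {backplane, bezel, duct, heatsink, pcb, shield}
7. retainer@(0, 1, 0) [-x clear] — {backplane, bezel, duct, heatsink, pcb, retainer, shield}
8. connector@(0, 0, -1) [+x clear] — {backplane, bezel, connector, duct, heatsink, pcb, retainer, shield}
9. standoff@(1, -1, -1) [-z clear] — {backplane, bezel, connector, duct, heatsink, pcb, retainer, shield, standoff}
10. daughtercard@(0, 0, 1) [-x clear] — {backplane, bezel, connector, daughtercard, duct, heatsink, pcb, retainer, shield, standoff}

duct; backplane; pcb; bezel; heatsink; shield; retainer; connector; standoff; daughtercard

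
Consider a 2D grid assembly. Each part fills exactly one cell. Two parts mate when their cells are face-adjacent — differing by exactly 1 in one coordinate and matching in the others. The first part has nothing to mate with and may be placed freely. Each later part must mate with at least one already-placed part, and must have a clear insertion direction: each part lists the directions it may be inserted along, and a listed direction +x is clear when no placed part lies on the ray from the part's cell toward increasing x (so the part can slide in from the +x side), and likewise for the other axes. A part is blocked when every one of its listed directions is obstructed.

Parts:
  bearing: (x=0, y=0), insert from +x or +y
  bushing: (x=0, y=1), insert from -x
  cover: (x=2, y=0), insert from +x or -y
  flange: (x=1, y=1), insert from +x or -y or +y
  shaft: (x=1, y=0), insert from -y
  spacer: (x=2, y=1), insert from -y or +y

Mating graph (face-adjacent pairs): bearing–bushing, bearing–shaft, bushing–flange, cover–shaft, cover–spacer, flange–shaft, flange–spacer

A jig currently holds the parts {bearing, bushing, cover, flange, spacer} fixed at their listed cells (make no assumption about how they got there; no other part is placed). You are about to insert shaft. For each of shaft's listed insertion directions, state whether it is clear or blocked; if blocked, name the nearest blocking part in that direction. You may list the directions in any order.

-y: ray from shaft(1, 0) has no placed part ⇒ clear

-y: clear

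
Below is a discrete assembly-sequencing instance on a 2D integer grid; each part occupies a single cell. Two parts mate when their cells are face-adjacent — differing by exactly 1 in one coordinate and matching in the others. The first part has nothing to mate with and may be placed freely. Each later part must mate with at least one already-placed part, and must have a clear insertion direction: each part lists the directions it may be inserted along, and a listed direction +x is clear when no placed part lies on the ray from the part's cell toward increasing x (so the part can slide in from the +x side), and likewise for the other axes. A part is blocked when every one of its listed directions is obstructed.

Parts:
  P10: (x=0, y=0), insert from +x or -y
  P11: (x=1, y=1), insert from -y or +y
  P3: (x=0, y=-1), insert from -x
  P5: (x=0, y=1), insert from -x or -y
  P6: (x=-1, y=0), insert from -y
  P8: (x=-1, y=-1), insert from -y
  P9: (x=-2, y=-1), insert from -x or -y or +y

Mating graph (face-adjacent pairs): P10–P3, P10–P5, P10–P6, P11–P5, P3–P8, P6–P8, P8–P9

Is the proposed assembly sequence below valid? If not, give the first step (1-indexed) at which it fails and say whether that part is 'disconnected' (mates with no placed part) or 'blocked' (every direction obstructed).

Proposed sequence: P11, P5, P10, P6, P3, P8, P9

Valid

1. P11@(1, 1) [-y clear] — {P11}
2. P5@(0, 1) [-x clear] — {P11, P5}
3. P10@(0, 0) [+x clear] — {P10, P11, P5}
4. P6@(-1, 0) [-y clear] — {P10, P11, P5, P6}
5. P3@(0, -1) [-x clear] — {P10, P11, P3, P5, P6}
6. P8@(-1, -1) [-y clear] — {P10, P11, P3, P5, P6, P8}
7. P9@(-2, -1) [-x clear] — {P10, P11, P3, P5, P6, P8, P9}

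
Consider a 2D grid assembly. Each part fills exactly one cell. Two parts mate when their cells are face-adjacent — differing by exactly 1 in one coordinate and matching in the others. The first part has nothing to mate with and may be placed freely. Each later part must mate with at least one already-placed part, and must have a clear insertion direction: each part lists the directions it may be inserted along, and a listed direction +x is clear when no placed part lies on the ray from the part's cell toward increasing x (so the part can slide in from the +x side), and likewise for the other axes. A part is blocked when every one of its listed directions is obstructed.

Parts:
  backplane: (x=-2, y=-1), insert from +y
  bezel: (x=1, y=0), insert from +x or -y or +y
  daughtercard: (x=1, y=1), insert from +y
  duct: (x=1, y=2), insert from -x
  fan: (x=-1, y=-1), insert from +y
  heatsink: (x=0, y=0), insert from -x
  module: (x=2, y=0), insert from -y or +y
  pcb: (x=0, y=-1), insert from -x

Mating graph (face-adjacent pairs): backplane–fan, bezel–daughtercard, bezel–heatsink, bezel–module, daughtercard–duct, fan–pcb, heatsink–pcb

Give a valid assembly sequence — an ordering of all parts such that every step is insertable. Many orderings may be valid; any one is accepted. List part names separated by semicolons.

1. daughtercard@(1, 1) [+y clear] — {daughtercard}
2. duct@(1, 2) [-x clear] — {daughtercard, duct}
3. bezel@(1, 0) [+x clear] — {bezel, daughtercard, duct}
4. module@(2, 0) [-y clear] — {bezel, daughtercard, duct, module}
5. heatsink@(0, 0) [-x clear] — {bezel, daughtercard, duct, heatsink, module}
6. pcb@(0, -1) [-x clear] — {bezel, daughtercard, duct, heatsink, module, pcb}
7. fan@(-1, -1) [+y clear] — {bezel, daughtercard, duct, fan, heatsink, module, pcb}
8. backplane@(-2, -1) [+y clear] — {backplane, bezel, daughtercard, duct, fan, heatsink, module, pcb}

daughtercard; duct; bezel; module; heatsink; pcb; fan; backplane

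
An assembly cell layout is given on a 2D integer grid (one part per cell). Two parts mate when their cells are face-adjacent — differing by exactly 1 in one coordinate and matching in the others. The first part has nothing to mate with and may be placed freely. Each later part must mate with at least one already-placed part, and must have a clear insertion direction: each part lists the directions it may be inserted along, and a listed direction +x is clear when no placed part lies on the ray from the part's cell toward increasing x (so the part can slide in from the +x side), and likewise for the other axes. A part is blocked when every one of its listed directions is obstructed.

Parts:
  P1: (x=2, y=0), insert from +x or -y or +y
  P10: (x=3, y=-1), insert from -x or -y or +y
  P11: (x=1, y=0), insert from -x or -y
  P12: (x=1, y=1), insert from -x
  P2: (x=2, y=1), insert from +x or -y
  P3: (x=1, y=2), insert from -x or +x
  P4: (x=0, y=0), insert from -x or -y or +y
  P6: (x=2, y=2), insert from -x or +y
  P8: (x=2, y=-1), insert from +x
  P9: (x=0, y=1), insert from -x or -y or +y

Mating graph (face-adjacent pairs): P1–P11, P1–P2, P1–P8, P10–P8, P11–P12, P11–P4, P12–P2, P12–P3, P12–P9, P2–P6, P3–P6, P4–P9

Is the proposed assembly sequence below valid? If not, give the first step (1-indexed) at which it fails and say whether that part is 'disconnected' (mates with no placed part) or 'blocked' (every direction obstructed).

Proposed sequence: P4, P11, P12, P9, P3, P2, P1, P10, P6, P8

1. P4@(0, 0) [-x clear] — {P4}
2. P11@(1, 0) [-y clear] — {P11, P4}
3. P12@(1, 1) [-x clear] — {P11, P12, P4}
4. P9@(0, 1) [-x clear] — {P11, P12, P4, P9}
5. P3@(1, 2) [-x clear] — {P11, P12, P3, P4, P9}
6. P2@(2, 1) [+x clear] — {P11, P12, P2, P3, P4, P9}
7. P1@(2, 0) [+x clear] — {P1, P11, P12, P2, P3, P4, P9}
8. P10@(3, -1) — no placed neighbour ⇒ disconnected

Invalid at step 8 (disconnected)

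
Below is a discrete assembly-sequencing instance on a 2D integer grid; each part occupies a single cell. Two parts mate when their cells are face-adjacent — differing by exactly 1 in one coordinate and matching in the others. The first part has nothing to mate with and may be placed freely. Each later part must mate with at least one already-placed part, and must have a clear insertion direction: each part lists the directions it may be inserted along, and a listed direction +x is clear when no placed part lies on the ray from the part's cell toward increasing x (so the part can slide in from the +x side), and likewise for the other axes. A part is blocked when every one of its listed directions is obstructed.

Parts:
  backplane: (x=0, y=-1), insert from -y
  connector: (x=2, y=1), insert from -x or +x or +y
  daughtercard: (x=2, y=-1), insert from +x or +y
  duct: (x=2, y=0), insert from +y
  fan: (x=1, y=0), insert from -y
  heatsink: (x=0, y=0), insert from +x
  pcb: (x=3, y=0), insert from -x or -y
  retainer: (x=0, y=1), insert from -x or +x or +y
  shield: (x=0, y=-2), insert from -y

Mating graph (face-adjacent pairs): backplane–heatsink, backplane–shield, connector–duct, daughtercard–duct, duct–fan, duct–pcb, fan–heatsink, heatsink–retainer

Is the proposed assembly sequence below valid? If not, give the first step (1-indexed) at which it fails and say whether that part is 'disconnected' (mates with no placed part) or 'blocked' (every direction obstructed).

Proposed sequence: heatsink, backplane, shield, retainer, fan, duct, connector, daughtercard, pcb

Valid

1. heatsink@(0, 0) [+x clear] — {heatsink}
2. backplane@(0, -1) [-y clear] — {backplane, heatsink}
3. shield@(0, -2) [-y clear] — {backplane, heatsink, shield}
4. retainer@(0, 1) [-x clear] — {backplane, heatsink, retainer, shield}
5. fan@(1, 0) [-y clear] — {backplane, fan, heatsink, retainer, shield}
6. duct@(2, 0) [+y clear] — {backplane, duct, fan, heatsink, retainer, shield}
7. connector@(2, 1) [+x clear] — {backplane, connector, duct, fan, heatsink, retainer, shield}
8. daughtercard@(2, -1) [+x clear] — {backplane, connector, daughtercard, duct, fan, heatsink, retainer, shield}
9. pcb@(3, 0) [-y clear] — {backplane, connector, daughtercard, duct, fan, heatsink, pcb, retainer, shield}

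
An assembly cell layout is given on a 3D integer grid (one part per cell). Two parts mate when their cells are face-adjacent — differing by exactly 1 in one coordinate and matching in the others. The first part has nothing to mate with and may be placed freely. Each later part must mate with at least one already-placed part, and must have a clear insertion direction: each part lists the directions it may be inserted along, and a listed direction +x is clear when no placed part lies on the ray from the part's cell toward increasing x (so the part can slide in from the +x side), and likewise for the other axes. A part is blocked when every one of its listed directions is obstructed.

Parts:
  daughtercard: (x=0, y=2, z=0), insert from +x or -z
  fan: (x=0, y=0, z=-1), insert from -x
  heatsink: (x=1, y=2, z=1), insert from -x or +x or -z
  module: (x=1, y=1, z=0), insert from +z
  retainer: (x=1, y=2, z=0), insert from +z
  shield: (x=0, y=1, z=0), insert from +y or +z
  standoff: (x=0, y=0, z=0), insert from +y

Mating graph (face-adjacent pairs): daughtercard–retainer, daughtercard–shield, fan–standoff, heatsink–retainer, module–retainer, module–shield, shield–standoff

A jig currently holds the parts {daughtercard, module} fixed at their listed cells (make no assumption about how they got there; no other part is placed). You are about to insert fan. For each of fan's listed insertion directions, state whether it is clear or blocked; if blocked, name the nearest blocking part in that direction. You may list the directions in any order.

-x: ray from fan(0, 0, -1) has no placed part ⇒ clear

-x: clear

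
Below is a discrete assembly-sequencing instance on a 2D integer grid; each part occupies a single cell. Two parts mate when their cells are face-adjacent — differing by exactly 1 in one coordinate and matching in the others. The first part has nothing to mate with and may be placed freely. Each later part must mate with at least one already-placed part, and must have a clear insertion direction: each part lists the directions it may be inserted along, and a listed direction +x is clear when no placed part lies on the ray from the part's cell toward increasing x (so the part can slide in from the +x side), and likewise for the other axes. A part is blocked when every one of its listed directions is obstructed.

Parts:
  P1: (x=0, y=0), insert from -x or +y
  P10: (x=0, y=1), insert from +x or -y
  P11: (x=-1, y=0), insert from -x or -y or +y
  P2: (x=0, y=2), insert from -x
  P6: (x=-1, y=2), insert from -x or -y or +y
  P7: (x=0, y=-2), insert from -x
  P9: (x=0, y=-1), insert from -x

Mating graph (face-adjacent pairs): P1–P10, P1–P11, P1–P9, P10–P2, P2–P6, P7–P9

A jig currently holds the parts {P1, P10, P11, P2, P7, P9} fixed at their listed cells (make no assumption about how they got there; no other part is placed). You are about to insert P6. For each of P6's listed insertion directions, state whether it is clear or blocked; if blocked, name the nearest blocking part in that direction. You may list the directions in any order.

+y: clear; -x: clear; -y: blocked by P11

-x: ray from P6(-1, 2) has no placed part ⇒ clear
-y: nearest on ray is P11@(-1, 0) ⇒ blocked
+y: ray from P6(-1, 2) has no placed part ⇒ clear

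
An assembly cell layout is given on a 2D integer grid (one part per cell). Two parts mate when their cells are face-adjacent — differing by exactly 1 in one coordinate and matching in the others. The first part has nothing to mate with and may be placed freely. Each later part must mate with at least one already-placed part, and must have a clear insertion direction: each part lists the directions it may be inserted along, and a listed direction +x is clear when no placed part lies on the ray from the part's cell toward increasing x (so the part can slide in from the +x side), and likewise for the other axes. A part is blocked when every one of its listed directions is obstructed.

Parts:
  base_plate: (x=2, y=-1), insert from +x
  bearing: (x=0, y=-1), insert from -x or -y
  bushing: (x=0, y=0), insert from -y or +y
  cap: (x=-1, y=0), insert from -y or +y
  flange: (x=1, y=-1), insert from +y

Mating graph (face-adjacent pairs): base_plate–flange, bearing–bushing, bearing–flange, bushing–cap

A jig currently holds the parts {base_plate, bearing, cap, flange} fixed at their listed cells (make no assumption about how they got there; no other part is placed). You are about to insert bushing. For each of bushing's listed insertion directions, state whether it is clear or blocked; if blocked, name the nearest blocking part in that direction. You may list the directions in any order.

+y: clear; -y: blocked by bearing

-y: nearest on ray is bearing@(0, -1) ⇒ blocked
+y: ray from bushing(0, 0) has no placed part ⇒ clear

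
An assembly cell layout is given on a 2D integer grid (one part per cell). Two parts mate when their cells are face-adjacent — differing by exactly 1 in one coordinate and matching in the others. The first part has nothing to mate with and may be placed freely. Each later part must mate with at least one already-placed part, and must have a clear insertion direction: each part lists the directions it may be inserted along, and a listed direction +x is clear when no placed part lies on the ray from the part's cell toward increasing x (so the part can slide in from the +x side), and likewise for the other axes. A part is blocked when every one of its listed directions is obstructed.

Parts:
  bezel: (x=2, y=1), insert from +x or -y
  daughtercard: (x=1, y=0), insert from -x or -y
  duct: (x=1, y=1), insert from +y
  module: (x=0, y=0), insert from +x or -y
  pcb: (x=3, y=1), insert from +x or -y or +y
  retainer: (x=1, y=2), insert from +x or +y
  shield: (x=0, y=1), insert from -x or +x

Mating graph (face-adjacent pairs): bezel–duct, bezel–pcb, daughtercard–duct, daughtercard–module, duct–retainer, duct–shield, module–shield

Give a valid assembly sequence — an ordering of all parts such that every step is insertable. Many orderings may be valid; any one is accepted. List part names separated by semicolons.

1. module@(0, 0) [+x clear] — {module}
2. daughtercard@(1, 0) [-y clear] — {daughtercard, module}
3. duct@(1, 1) [+y clear] — {daughtercard, duct, module}
4. retainer@(1, 2) [+x clear] — {daughtercard, duct, module, retainer}
5. bezel@(2, 1) [+x clear] — {bezel, daughtercard, duct, module, retainer}
6. shield@(0, 1) [-x clear] — {bezel, daughtercard, duct, module, retainer, shield}
7. pcb@(3, 1) [+x clear] — {bezel, daughtercard, duct, module, pcb, retainer, shield}

module; daughtercard; duct; retainer; bezel; shield; pcb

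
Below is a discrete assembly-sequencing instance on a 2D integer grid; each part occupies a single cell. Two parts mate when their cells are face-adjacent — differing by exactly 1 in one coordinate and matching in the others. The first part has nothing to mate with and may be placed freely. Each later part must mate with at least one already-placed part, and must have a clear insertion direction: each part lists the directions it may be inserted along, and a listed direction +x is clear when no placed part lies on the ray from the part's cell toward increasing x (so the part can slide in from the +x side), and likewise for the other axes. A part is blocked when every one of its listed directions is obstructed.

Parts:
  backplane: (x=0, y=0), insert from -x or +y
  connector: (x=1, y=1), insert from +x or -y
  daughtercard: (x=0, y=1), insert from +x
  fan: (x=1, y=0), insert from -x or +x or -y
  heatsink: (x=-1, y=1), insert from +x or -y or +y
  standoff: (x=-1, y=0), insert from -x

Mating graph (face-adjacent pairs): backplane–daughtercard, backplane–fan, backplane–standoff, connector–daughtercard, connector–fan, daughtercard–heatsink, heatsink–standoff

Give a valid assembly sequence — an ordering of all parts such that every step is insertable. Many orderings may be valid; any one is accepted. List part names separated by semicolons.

backplane; daughtercard; heatsink; fan; connector; standoff

1. backplane@(0, 0) [-x clear] — {backplane}
2. daughtercard@(0, 1) [+x clear] — {backplane, daughtercard}
3. heatsink@(-1, 1) [-y clear] — {backplane, daughtercard, heatsink}
4. fan@(1, 0) [+x clear] — {backplane, daughtercard, fan, heatsink}
5. connector@(1, 1) [+x clear] — {backplane, connector, daughtercard, fan, heatsink}
6. standoff@(-1, 0) [-x clear] — {backplane, connector, daughtercard, fan, heatsink, standoff}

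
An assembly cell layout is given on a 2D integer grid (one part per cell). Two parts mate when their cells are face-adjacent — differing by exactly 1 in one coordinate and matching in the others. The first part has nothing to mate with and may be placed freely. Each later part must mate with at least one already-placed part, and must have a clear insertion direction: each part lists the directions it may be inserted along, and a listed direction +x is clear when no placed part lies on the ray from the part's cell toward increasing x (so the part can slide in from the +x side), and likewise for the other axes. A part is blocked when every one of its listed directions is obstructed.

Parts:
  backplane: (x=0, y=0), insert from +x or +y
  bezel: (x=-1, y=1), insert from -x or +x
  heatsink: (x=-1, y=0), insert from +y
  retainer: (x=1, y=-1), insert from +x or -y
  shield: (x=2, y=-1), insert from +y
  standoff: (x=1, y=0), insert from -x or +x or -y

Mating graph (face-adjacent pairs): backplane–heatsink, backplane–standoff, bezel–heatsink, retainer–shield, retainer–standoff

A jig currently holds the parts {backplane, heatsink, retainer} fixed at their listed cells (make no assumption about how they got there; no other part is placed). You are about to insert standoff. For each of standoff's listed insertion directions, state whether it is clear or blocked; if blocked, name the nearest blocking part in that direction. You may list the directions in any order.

-x: nearest on ray is backplane@(0, 0) ⇒ blocked
+x: ray from standoff(1, 0) has no placed part ⇒ clear
-y: nearest on ray is retainer@(1, -1) ⇒ blocked

+x: clear; -x: blocked by backplane; -y: blocked by retainer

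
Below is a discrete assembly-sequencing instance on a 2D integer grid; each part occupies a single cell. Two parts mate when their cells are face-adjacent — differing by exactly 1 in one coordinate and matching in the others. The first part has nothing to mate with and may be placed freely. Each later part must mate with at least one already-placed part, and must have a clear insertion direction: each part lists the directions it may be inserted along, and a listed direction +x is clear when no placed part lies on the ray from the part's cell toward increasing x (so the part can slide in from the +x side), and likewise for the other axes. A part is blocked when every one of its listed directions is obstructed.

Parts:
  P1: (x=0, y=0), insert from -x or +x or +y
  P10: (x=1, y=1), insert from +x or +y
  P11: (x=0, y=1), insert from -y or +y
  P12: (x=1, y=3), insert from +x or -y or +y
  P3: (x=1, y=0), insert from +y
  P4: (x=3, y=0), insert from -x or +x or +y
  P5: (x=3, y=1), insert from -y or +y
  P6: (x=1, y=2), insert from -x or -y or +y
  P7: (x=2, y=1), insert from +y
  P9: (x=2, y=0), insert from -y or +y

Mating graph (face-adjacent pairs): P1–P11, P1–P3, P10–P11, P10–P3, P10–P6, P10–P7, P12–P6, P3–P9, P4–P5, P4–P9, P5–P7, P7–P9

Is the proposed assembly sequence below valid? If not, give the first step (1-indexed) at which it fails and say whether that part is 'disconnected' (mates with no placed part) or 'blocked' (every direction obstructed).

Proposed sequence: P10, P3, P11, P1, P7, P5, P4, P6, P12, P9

1. P10@(1, 1) [+x clear] — {P10}
2. P3@(1, 0) — +y all obstructed ⇒ blocked

Invalid at step 2 (blocked)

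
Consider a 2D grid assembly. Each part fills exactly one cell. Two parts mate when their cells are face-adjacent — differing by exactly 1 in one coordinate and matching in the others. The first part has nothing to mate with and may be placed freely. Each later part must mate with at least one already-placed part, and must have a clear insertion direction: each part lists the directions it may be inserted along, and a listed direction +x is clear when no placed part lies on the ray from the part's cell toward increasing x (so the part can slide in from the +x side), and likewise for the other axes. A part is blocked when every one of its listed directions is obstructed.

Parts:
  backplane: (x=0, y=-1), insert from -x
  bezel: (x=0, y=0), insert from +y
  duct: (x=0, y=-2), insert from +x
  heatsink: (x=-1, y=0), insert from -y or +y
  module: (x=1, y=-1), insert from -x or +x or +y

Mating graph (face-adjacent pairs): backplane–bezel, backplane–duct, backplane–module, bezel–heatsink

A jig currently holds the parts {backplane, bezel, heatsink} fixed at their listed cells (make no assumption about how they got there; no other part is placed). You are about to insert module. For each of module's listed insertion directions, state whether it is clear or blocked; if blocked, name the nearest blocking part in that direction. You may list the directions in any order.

+x: clear; +y: clear; -x: blocked by backplane

-x: nearest on ray is backplane@(0, -1) ⇒ blocked
+x: ray from module(1, -1) has no placed part ⇒ clear
+y: ray from module(1, -1) has no placed part ⇒ clear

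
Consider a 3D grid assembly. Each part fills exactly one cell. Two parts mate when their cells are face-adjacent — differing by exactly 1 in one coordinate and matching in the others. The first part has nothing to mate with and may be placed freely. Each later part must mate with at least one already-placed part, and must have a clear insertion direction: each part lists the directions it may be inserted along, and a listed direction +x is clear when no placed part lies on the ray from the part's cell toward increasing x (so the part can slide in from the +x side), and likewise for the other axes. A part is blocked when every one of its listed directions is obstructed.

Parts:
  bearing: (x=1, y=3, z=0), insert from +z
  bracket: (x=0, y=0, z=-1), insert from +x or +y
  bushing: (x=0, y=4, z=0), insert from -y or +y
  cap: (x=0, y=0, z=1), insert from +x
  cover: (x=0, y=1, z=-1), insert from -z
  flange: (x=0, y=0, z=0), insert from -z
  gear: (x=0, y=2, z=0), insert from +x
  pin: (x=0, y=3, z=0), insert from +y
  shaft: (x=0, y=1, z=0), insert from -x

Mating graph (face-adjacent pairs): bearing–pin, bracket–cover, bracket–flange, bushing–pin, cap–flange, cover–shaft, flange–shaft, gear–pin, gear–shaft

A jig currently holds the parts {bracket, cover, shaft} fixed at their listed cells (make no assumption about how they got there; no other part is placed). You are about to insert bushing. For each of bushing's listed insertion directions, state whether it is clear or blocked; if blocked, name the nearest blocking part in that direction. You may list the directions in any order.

+y: clear; -y: blocked by shaft

-y: nearest on ray is shaft@(0, 1, 0) ⇒ blocked
+y: ray from bushing(0, 4, 0) has no placed part ⇒ clear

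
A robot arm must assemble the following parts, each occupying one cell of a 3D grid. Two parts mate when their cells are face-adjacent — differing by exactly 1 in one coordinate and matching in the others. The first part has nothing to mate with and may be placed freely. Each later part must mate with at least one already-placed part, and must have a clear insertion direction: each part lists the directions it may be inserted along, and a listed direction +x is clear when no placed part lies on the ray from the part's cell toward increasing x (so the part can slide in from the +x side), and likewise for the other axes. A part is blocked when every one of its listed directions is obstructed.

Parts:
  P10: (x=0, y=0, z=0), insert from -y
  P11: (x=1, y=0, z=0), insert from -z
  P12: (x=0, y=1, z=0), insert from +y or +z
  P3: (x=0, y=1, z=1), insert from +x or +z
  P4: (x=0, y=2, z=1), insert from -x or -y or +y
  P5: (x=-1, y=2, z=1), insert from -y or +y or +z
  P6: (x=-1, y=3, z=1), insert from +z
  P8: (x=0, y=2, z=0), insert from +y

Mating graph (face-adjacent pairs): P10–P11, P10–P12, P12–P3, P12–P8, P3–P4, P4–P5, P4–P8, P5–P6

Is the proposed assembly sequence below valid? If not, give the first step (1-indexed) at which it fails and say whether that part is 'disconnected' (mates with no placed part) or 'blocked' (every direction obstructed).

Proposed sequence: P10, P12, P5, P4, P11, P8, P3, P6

1. P10@(0, 0, 0) [-y clear] — {P10}
2. P12@(0, 1, 0) [+y clear] — {P10, P12}
3. P5@(-1, 2, 1) — no placed neighbour ⇒ disconnected

Invalid at step 3 (disconnected)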